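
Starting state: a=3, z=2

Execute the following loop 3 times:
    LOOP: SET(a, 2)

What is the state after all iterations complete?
a=2, z=2

Iteration trace:
Start: a=3, z=2
After iteration 1: a=2, z=2
After iteration 2: a=2, z=2
After iteration 3: a=2, z=2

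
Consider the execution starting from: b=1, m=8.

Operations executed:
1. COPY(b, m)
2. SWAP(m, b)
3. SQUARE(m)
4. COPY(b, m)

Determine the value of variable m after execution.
m = 64

Tracing execution:
Step 1: COPY(b, m) → m = 8
Step 2: SWAP(m, b) → m = 8
Step 3: SQUARE(m) → m = 64
Step 4: COPY(b, m) → m = 64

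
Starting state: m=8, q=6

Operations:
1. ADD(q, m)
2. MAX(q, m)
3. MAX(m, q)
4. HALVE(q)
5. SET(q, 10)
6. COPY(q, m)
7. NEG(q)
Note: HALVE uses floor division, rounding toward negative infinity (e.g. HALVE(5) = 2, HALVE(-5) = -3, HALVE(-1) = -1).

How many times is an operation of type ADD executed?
1

Counting ADD operations:
Step 1: ADD(q, m) ← ADD
Total: 1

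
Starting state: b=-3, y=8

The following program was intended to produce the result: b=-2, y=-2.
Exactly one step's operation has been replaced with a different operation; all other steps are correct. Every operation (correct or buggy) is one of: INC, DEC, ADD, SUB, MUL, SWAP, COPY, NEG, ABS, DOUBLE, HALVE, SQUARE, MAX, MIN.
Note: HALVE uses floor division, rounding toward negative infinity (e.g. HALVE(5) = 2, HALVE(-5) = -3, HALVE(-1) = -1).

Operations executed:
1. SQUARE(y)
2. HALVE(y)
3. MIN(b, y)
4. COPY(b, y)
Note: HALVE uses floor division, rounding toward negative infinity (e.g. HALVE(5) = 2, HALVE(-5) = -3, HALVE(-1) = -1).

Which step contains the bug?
Step 1

Trace with buggy code:
Initial: b=-3, y=8
After step 1: b=-3, y=64
After step 2: b=-3, y=32
After step 3: b=-3, y=32
After step 4: b=32, y=32
Actual final b=32, y=32 ≠ expected b=-2, y=-2.
Step 1 is the only position where a single-operation replacement can produce the expected result.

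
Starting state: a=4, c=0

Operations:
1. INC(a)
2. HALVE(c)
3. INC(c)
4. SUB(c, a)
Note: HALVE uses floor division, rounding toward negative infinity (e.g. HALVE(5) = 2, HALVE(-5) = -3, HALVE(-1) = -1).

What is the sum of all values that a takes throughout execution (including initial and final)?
24

Values of a at each step:
Initial: a = 4
After step 1: a = 5
After step 2: a = 5
After step 3: a = 5
After step 4: a = 5
Sum = 4 + 5 + 5 + 5 + 5 = 24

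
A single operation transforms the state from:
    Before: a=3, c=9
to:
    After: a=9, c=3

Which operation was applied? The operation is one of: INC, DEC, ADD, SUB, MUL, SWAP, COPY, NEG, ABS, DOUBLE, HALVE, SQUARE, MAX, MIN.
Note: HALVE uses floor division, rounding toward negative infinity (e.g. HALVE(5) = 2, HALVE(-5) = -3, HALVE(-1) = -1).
SWAP(c, a)

Analyzing the change:
Before: a=3, c=9
After: a=9, c=3
Variable c changed from 9 to 3
Variable a changed from 3 to 9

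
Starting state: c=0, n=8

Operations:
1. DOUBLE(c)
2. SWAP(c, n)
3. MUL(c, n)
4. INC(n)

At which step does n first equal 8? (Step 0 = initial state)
Step 0

Tracing n:
Initial: n = 8 ← first occurrence
After step 1: n = 8
After step 2: n = 0
After step 3: n = 0
After step 4: n = 1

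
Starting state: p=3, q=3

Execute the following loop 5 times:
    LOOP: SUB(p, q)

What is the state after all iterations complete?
p=-12, q=3

Iteration trace:
Start: p=3, q=3
After iteration 1: p=0, q=3
After iteration 2: p=-3, q=3
After iteration 3: p=-6, q=3
After iteration 4: p=-9, q=3
After iteration 5: p=-12, q=3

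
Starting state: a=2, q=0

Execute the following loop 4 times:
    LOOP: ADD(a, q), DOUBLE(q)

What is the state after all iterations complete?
a=2, q=0

Iteration trace:
Start: a=2, q=0
After iteration 1: a=2, q=0
After iteration 2: a=2, q=0
After iteration 3: a=2, q=0
After iteration 4: a=2, q=0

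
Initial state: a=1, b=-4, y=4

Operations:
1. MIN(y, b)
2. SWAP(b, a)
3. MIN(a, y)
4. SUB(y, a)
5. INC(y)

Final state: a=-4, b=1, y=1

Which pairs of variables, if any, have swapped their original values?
(b, a)

Comparing initial and final values:
b: -4 → 1
a: 1 → -4
y: 4 → 1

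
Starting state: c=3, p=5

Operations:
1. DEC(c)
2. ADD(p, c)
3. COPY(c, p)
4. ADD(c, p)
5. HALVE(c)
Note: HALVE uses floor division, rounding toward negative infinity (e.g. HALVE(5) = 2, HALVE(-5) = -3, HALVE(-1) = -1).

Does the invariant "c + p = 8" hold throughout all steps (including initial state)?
No, violated after step 1

The invariant is violated after step 1.

State at each step:
Initial: c=3, p=5
After step 1: c=2, p=5
After step 2: c=2, p=7
After step 3: c=7, p=7
After step 4: c=14, p=7
After step 5: c=7, p=7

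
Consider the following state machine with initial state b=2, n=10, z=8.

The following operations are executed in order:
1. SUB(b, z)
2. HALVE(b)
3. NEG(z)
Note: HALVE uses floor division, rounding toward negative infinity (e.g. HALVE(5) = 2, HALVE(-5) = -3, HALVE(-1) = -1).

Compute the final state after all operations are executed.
{b: -3, n: 10, z: -8}

Step-by-step execution:
Initial: b=2, n=10, z=8
After step 1 (SUB(b, z)): b=-6, n=10, z=8
After step 2 (HALVE(b)): b=-3, n=10, z=8
After step 3 (NEG(z)): b=-3, n=10, z=-8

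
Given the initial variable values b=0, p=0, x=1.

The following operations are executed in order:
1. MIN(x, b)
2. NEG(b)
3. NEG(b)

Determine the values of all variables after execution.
{b: 0, p: 0, x: 0}

Step-by-step execution:
Initial: b=0, p=0, x=1
After step 1 (MIN(x, b)): b=0, p=0, x=0
After step 2 (NEG(b)): b=0, p=0, x=0
After step 3 (NEG(b)): b=0, p=0, x=0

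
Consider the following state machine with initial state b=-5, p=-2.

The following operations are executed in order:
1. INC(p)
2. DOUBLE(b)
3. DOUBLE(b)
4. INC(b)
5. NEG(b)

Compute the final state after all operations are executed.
{b: 19, p: -1}

Step-by-step execution:
Initial: b=-5, p=-2
After step 1 (INC(p)): b=-5, p=-1
After step 2 (DOUBLE(b)): b=-10, p=-1
After step 3 (DOUBLE(b)): b=-20, p=-1
After step 4 (INC(b)): b=-19, p=-1
After step 5 (NEG(b)): b=19, p=-1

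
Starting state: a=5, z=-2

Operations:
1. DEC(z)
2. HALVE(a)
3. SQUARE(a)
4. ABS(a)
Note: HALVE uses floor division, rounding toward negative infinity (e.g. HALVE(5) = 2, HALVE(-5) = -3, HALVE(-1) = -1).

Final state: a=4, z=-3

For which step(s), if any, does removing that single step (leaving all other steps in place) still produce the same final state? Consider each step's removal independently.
Step(s) 4

Testing removal of each single step:
Without step 1: final = a=4, z=-2 (different)
Without step 2: final = a=25, z=-3 (different)
Without step 3: final = a=2, z=-3 (different)
Without step 4: final = a=4, z=-3 (same)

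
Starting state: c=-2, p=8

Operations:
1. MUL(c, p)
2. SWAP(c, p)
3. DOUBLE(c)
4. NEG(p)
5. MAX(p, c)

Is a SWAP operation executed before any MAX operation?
Yes

First SWAP: step 2
First MAX: step 5
Since 2 < 5, SWAP comes first.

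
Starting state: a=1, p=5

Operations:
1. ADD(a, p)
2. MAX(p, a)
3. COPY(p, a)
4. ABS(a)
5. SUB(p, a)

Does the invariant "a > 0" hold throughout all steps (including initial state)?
Yes

The invariant holds at every step.

State at each step:
Initial: a=1, p=5
After step 1: a=6, p=5
After step 2: a=6, p=6
After step 3: a=6, p=6
After step 4: a=6, p=6
After step 5: a=6, p=0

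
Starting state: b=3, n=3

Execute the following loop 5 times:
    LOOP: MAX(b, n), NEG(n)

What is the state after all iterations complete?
b=3, n=-3

Iteration trace:
Start: b=3, n=3
After iteration 1: b=3, n=-3
After iteration 2: b=3, n=3
After iteration 3: b=3, n=-3
After iteration 4: b=3, n=3
After iteration 5: b=3, n=-3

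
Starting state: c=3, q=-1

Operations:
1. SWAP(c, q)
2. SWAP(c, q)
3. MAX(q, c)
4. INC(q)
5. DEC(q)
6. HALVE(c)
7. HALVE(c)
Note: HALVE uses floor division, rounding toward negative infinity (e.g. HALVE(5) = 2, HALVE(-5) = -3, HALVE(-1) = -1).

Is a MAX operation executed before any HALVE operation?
Yes

First MAX: step 3
First HALVE: step 6
Since 3 < 6, MAX comes first.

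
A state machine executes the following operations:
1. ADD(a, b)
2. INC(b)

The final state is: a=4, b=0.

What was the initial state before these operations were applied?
a=5, b=-1

Working backwards:
Final state: a=4, b=0
Before step 2 (INC(b)): a=4, b=-1
Before step 1 (ADD(a, b)): a=5, b=-1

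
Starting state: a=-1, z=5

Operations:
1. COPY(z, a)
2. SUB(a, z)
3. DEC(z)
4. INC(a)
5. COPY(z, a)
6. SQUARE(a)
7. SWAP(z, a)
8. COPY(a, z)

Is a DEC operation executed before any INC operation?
Yes

First DEC: step 3
First INC: step 4
Since 3 < 4, DEC comes first.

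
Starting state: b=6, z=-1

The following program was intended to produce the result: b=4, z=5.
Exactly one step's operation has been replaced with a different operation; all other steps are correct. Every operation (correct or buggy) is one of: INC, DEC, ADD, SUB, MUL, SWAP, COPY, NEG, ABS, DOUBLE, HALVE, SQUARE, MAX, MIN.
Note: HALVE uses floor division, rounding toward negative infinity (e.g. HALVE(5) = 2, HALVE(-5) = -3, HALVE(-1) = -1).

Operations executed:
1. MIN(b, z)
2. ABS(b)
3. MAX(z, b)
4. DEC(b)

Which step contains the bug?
Step 1

Trace with buggy code:
Initial: b=6, z=-1
After step 1: b=-1, z=-1
After step 2: b=1, z=-1
After step 3: b=1, z=1
After step 4: b=0, z=1
Actual final b=0, z=1 ≠ expected b=4, z=5.
Step 1 is the only position where a single-operation replacement can produce the expected result.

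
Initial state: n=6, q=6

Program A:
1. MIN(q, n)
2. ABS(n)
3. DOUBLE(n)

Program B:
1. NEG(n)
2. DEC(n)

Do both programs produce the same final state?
No

Program A final state: n=12, q=6
Program B final state: n=-7, q=6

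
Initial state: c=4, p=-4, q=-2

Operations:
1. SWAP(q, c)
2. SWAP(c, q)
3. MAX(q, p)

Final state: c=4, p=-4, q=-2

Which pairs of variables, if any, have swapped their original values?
None

Comparing initial and final values:
q: -2 → -2
c: 4 → 4
p: -4 → -4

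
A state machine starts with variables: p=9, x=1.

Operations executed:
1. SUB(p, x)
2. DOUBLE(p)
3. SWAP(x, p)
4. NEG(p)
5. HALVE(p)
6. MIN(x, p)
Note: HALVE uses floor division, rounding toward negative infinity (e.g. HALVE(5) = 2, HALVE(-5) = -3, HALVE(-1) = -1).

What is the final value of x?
x = -1

Tracing execution:
Step 1: SUB(p, x) → x = 1
Step 2: DOUBLE(p) → x = 1
Step 3: SWAP(x, p) → x = 16
Step 4: NEG(p) → x = 16
Step 5: HALVE(p) → x = 16
Step 6: MIN(x, p) → x = -1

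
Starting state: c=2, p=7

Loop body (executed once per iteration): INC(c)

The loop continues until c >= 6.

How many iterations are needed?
4

Tracing iterations:
Initial: c=2, p=7
After iteration 1: c=3, p=7
After iteration 2: c=4, p=7
After iteration 3: c=5, p=7
After iteration 4: c=6, p=7
c >= 6 now holds, so the loop exits after 4 iterations.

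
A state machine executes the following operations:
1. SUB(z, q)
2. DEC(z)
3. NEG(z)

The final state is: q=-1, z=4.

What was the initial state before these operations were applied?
q=-1, z=-4

Working backwards:
Final state: q=-1, z=4
Before step 3 (NEG(z)): q=-1, z=-4
Before step 2 (DEC(z)): q=-1, z=-3
Before step 1 (SUB(z, q)): q=-1, z=-4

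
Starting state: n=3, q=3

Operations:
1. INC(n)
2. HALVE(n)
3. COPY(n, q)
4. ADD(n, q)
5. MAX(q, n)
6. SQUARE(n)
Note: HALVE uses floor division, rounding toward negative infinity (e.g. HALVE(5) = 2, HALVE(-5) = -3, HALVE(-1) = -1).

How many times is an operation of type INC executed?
1

Counting INC operations:
Step 1: INC(n) ← INC
Total: 1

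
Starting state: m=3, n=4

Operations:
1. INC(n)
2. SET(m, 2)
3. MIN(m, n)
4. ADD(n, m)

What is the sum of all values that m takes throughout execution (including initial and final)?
12

Values of m at each step:
Initial: m = 3
After step 1: m = 3
After step 2: m = 2
After step 3: m = 2
After step 4: m = 2
Sum = 3 + 3 + 2 + 2 + 2 = 12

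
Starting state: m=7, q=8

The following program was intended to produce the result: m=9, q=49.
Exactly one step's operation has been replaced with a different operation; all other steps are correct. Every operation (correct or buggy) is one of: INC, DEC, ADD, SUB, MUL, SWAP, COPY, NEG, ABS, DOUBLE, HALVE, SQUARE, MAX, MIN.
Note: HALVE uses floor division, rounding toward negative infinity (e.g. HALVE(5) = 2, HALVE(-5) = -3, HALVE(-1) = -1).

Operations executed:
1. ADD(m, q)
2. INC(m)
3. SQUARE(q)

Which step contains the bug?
Step 1

Trace with buggy code:
Initial: m=7, q=8
After step 1: m=15, q=8
After step 2: m=16, q=8
After step 3: m=16, q=64
Actual final m=16, q=64 ≠ expected m=9, q=49.
Step 1 is the only position where a single-operation replacement can produce the expected result.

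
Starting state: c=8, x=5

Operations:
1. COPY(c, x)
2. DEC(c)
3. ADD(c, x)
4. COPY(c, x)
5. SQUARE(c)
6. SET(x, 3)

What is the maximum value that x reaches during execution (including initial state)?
5

Values of x at each step:
Initial: x = 5 ← maximum
After step 1: x = 5
After step 2: x = 5
After step 3: x = 5
After step 4: x = 5
After step 5: x = 5
After step 6: x = 3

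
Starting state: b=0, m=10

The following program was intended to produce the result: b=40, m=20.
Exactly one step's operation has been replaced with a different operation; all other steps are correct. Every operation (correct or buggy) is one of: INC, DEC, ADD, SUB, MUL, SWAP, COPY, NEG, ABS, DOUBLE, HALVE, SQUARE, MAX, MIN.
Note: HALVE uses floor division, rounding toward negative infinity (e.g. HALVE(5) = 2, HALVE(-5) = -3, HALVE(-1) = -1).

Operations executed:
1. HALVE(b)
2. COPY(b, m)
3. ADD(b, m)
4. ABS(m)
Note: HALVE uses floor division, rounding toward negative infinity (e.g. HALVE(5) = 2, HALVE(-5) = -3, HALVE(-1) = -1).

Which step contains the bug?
Step 1

Trace with buggy code:
Initial: b=0, m=10
After step 1: b=0, m=10
After step 2: b=10, m=10
After step 3: b=20, m=10
After step 4: b=20, m=10
Actual final b=20, m=10 ≠ expected b=40, m=20.
Step 1 is the only position where a single-operation replacement can produce the expected result.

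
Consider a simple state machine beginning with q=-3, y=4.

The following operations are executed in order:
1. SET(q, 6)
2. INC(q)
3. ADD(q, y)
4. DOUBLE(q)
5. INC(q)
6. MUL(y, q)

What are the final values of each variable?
{q: 23, y: 92}

Step-by-step execution:
Initial: q=-3, y=4
After step 1 (SET(q, 6)): q=6, y=4
After step 2 (INC(q)): q=7, y=4
After step 3 (ADD(q, y)): q=11, y=4
After step 4 (DOUBLE(q)): q=22, y=4
After step 5 (INC(q)): q=23, y=4
After step 6 (MUL(y, q)): q=23, y=92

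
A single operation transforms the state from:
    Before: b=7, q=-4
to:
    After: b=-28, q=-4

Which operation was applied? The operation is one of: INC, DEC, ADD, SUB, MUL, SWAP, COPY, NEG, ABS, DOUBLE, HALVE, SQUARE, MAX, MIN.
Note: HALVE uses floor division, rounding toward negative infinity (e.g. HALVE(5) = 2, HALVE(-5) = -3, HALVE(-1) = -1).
MUL(b, q)

Analyzing the change:
Before: b=7, q=-4
After: b=-28, q=-4
Variable b changed from 7 to -28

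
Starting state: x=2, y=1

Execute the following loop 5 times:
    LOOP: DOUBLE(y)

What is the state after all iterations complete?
x=2, y=32

Iteration trace:
Start: x=2, y=1
After iteration 1: x=2, y=2
After iteration 2: x=2, y=4
After iteration 3: x=2, y=8
After iteration 4: x=2, y=16
After iteration 5: x=2, y=32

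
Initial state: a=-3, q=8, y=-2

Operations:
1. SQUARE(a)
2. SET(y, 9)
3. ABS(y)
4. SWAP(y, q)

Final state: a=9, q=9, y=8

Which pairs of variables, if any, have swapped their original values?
None

Comparing initial and final values:
q: 8 → 9
y: -2 → 8
a: -3 → 9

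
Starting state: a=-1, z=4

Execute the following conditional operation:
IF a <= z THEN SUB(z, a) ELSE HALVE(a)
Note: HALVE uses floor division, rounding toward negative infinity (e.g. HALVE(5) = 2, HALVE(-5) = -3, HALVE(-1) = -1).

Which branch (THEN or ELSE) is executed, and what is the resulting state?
Branch: THEN, Final state: a=-1, z=5

Evaluating condition: a <= z
a = -1, z = 4
Condition is True, so THEN branch executes
After SUB(z, a): a=-1, z=5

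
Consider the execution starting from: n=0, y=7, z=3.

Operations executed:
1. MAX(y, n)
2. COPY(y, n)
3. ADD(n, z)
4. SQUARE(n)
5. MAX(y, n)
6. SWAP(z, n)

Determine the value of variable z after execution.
z = 9

Tracing execution:
Step 1: MAX(y, n) → z = 3
Step 2: COPY(y, n) → z = 3
Step 3: ADD(n, z) → z = 3
Step 4: SQUARE(n) → z = 3
Step 5: MAX(y, n) → z = 3
Step 6: SWAP(z, n) → z = 9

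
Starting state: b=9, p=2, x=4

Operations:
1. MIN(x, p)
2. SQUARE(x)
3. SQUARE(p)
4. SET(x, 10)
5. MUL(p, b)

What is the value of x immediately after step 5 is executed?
x = 10

Tracing x through execution:
Initial: x = 4
After step 1 (MIN(x, p)): x = 2
After step 2 (SQUARE(x)): x = 4
After step 3 (SQUARE(p)): x = 4
After step 4 (SET(x, 10)): x = 10
After step 5 (MUL(p, b)): x = 10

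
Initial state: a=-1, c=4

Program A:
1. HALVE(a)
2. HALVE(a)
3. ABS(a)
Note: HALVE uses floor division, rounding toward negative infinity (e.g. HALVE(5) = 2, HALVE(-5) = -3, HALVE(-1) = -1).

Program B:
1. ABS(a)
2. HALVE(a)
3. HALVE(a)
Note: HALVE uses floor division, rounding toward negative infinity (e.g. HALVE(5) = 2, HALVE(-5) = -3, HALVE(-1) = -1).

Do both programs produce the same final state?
No

Program A final state: a=1, c=4
Program B final state: a=0, c=4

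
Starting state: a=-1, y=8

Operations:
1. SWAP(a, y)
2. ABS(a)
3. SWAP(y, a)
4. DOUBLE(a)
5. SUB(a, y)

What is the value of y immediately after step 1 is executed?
y = -1

Tracing y through execution:
Initial: y = 8
After step 1 (SWAP(a, y)): y = -1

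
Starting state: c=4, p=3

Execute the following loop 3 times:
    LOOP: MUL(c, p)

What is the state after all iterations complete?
c=108, p=3

Iteration trace:
Start: c=4, p=3
After iteration 1: c=12, p=3
After iteration 2: c=36, p=3
After iteration 3: c=108, p=3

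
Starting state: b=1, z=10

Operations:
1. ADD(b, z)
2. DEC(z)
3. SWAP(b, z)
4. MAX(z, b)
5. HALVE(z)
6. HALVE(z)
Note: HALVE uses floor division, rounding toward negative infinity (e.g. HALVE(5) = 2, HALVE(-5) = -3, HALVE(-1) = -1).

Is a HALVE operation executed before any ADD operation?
No

First HALVE: step 5
First ADD: step 1
Since 5 > 1, ADD comes first.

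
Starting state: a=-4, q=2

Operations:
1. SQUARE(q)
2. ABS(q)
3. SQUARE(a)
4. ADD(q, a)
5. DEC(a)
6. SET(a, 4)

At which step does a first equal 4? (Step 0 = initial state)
Step 6

Tracing a:
Initial: a = -4
After step 1: a = -4
After step 2: a = -4
After step 3: a = 16
After step 4: a = 16
After step 5: a = 15
After step 6: a = 4 ← first occurrence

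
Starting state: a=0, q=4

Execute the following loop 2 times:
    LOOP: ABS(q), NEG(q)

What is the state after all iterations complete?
a=0, q=-4

Iteration trace:
Start: a=0, q=4
After iteration 1: a=0, q=-4
After iteration 2: a=0, q=-4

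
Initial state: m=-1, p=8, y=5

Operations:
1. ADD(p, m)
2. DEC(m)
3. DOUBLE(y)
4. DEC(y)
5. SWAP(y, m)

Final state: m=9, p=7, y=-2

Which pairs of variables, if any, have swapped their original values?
None

Comparing initial and final values:
y: 5 → -2
p: 8 → 7
m: -1 → 9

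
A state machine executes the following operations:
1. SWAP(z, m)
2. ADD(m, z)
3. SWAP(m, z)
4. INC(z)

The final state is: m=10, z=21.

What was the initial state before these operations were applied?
m=10, z=10

Working backwards:
Final state: m=10, z=21
Before step 4 (INC(z)): m=10, z=20
Before step 3 (SWAP(m, z)): m=20, z=10
Before step 2 (ADD(m, z)): m=10, z=10
Before step 1 (SWAP(z, m)): m=10, z=10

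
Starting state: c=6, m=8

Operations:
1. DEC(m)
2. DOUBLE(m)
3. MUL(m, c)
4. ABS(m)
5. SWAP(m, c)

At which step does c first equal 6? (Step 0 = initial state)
Step 0

Tracing c:
Initial: c = 6 ← first occurrence
After step 1: c = 6
After step 2: c = 6
After step 3: c = 6
After step 4: c = 6
After step 5: c = 84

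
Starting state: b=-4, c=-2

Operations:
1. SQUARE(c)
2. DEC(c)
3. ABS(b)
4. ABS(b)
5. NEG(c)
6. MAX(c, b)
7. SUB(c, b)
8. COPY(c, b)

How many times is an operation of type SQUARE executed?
1

Counting SQUARE operations:
Step 1: SQUARE(c) ← SQUARE
Total: 1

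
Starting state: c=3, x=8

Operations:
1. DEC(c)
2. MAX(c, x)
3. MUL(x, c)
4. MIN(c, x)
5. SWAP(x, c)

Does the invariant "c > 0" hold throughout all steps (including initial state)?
Yes

The invariant holds at every step.

State at each step:
Initial: c=3, x=8
After step 1: c=2, x=8
After step 2: c=8, x=8
After step 3: c=8, x=64
After step 4: c=8, x=64
After step 5: c=64, x=8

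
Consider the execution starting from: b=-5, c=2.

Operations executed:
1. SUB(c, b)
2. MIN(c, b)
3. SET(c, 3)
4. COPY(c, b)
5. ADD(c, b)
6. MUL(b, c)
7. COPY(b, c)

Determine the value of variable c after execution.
c = -10

Tracing execution:
Step 1: SUB(c, b) → c = 7
Step 2: MIN(c, b) → c = -5
Step 3: SET(c, 3) → c = 3
Step 4: COPY(c, b) → c = -5
Step 5: ADD(c, b) → c = -10
Step 6: MUL(b, c) → c = -10
Step 7: COPY(b, c) → c = -10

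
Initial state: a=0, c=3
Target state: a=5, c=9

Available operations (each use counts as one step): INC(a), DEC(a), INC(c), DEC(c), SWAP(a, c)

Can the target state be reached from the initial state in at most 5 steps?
No

The target state cannot be reached within 5 steps.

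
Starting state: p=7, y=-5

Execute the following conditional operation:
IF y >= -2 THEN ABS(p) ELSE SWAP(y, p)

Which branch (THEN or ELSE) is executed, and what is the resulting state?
Branch: ELSE, Final state: p=-5, y=7

Evaluating condition: y >= -2
y = -5
Condition is False, so ELSE branch executes
After SWAP(y, p): p=-5, y=7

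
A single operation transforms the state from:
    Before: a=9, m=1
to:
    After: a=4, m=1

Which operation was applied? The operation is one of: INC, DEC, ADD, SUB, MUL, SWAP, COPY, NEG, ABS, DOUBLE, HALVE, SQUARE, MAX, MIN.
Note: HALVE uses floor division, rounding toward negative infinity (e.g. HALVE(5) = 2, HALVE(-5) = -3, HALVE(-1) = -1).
HALVE(a)

Analyzing the change:
Before: a=9, m=1
After: a=4, m=1
Variable a changed from 9 to 4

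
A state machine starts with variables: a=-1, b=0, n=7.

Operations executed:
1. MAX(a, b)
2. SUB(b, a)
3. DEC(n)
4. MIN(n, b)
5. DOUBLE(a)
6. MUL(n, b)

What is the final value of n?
n = 0

Tracing execution:
Step 1: MAX(a, b) → n = 7
Step 2: SUB(b, a) → n = 7
Step 3: DEC(n) → n = 6
Step 4: MIN(n, b) → n = 0
Step 5: DOUBLE(a) → n = 0
Step 6: MUL(n, b) → n = 0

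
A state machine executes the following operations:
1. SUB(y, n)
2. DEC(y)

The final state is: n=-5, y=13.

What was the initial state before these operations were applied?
n=-5, y=9

Working backwards:
Final state: n=-5, y=13
Before step 2 (DEC(y)): n=-5, y=14
Before step 1 (SUB(y, n)): n=-5, y=9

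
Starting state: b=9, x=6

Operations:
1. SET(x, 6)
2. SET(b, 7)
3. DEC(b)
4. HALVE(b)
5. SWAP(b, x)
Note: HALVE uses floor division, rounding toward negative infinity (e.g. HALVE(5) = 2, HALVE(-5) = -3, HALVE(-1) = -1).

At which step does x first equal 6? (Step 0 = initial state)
Step 0

Tracing x:
Initial: x = 6 ← first occurrence
After step 1: x = 6
After step 2: x = 6
After step 3: x = 6
After step 4: x = 6
After step 5: x = 3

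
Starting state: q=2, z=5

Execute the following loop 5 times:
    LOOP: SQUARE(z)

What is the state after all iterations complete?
q=2, z=23283064365386962890625

Iteration trace:
Start: q=2, z=5
After iteration 1: q=2, z=25
After iteration 2: q=2, z=625
After iteration 3: q=2, z=390625
After iteration 4: q=2, z=152587890625
After iteration 5: q=2, z=23283064365386962890625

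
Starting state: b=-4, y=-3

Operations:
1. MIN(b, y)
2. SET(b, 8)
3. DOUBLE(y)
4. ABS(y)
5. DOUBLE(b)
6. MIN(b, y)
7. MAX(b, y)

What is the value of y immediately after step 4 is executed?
y = 6

Tracing y through execution:
Initial: y = -3
After step 1 (MIN(b, y)): y = -3
After step 2 (SET(b, 8)): y = -3
After step 3 (DOUBLE(y)): y = -6
After step 4 (ABS(y)): y = 6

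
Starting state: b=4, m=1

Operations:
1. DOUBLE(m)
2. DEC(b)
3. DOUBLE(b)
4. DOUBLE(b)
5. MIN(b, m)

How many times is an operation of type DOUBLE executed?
3

Counting DOUBLE operations:
Step 1: DOUBLE(m) ← DOUBLE
Step 3: DOUBLE(b) ← DOUBLE
Step 4: DOUBLE(b) ← DOUBLE
Total: 3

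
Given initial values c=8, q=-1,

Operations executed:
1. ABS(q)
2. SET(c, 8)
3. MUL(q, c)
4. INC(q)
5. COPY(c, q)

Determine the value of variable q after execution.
q = 9

Tracing execution:
Step 1: ABS(q) → q = 1
Step 2: SET(c, 8) → q = 1
Step 3: MUL(q, c) → q = 8
Step 4: INC(q) → q = 9
Step 5: COPY(c, q) → q = 9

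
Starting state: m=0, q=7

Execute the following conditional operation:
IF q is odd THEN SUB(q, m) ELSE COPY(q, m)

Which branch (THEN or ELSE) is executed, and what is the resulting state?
Branch: THEN, Final state: m=0, q=7

Evaluating condition: q is odd
Condition is True, so THEN branch executes
After SUB(q, m): m=0, q=7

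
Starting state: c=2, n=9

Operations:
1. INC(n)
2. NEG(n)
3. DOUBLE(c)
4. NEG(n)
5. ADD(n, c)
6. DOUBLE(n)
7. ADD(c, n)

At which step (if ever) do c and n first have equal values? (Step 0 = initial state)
Never

c and n never become equal during execution.

Comparing values at each step:
Initial: c=2, n=9
After step 1: c=2, n=10
After step 2: c=2, n=-10
After step 3: c=4, n=-10
After step 4: c=4, n=10
After step 5: c=4, n=14
After step 6: c=4, n=28
After step 7: c=32, n=28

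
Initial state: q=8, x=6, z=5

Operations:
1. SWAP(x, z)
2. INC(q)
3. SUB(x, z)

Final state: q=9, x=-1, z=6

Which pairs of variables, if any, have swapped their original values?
None

Comparing initial and final values:
x: 6 → -1
q: 8 → 9
z: 5 → 6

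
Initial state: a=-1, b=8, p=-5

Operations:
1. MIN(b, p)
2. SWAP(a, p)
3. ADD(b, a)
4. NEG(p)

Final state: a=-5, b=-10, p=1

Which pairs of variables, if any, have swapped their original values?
None

Comparing initial and final values:
b: 8 → -10
p: -5 → 1
a: -1 → -5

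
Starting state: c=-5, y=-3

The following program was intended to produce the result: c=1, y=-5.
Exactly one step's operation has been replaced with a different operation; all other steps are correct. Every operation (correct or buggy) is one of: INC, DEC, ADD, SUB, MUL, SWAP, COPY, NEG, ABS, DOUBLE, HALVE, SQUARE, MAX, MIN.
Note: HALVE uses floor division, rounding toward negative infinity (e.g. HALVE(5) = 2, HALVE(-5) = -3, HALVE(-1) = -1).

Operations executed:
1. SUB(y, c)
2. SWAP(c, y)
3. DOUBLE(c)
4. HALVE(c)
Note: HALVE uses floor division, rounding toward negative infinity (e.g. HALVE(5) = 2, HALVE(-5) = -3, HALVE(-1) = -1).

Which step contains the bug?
Step 3

Trace with buggy code:
Initial: c=-5, y=-3
After step 1: c=-5, y=2
After step 2: c=2, y=-5
After step 3: c=4, y=-5
After step 4: c=2, y=-5
Actual final c=2, y=-5 ≠ expected c=1, y=-5.
Step 3 is the only position where a single-operation replacement can produce the expected result.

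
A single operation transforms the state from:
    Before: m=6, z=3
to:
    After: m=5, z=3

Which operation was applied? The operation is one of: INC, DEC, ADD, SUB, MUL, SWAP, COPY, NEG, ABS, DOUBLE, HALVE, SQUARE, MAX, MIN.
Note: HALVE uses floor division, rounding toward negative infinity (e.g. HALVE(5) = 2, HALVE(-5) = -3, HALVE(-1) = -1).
DEC(m)

Analyzing the change:
Before: m=6, z=3
After: m=5, z=3
Variable m changed from 6 to 5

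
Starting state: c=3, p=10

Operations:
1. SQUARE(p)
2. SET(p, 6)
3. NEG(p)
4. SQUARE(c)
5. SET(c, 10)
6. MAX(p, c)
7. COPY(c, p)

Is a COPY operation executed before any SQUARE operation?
No

First COPY: step 7
First SQUARE: step 1
Since 7 > 1, SQUARE comes first.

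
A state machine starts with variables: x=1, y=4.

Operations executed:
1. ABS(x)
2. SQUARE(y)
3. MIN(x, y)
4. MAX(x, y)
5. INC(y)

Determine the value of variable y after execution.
y = 17

Tracing execution:
Step 1: ABS(x) → y = 4
Step 2: SQUARE(y) → y = 16
Step 3: MIN(x, y) → y = 16
Step 4: MAX(x, y) → y = 16
Step 5: INC(y) → y = 17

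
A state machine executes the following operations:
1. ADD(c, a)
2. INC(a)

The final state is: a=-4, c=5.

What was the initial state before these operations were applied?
a=-5, c=10

Working backwards:
Final state: a=-4, c=5
Before step 2 (INC(a)): a=-5, c=5
Before step 1 (ADD(c, a)): a=-5, c=10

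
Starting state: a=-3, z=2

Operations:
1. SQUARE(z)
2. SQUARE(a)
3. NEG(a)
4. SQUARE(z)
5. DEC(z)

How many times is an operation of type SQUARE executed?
3

Counting SQUARE operations:
Step 1: SQUARE(z) ← SQUARE
Step 2: SQUARE(a) ← SQUARE
Step 4: SQUARE(z) ← SQUARE
Total: 3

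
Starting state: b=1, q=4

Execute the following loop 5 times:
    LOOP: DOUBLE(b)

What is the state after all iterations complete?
b=32, q=4

Iteration trace:
Start: b=1, q=4
After iteration 1: b=2, q=4
After iteration 2: b=4, q=4
After iteration 3: b=8, q=4
After iteration 4: b=16, q=4
After iteration 5: b=32, q=4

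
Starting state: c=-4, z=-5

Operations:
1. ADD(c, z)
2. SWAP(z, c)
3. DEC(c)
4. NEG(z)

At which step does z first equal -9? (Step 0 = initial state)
Step 2

Tracing z:
Initial: z = -5
After step 1: z = -5
After step 2: z = -9 ← first occurrence
After step 3: z = -9
After step 4: z = 9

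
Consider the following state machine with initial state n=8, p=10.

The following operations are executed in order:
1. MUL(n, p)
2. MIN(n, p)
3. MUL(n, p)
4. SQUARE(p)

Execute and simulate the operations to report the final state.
{n: 100, p: 100}

Step-by-step execution:
Initial: n=8, p=10
After step 1 (MUL(n, p)): n=80, p=10
After step 2 (MIN(n, p)): n=10, p=10
After step 3 (MUL(n, p)): n=100, p=10
After step 4 (SQUARE(p)): n=100, p=100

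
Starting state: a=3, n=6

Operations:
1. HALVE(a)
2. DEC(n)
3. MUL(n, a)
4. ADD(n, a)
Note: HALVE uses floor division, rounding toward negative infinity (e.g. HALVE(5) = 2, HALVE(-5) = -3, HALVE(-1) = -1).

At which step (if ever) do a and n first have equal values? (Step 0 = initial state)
Never

a and n never become equal during execution.

Comparing values at each step:
Initial: a=3, n=6
After step 1: a=1, n=6
After step 2: a=1, n=5
After step 3: a=1, n=5
After step 4: a=1, n=6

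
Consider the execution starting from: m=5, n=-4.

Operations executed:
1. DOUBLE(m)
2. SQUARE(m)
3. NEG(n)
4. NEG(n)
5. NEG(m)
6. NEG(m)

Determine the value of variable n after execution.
n = -4

Tracing execution:
Step 1: DOUBLE(m) → n = -4
Step 2: SQUARE(m) → n = -4
Step 3: NEG(n) → n = 4
Step 4: NEG(n) → n = -4
Step 5: NEG(m) → n = -4
Step 6: NEG(m) → n = -4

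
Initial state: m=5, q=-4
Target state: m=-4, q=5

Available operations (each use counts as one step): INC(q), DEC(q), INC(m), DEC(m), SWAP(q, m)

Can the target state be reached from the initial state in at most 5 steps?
Yes

Path (1 step): SWAP(q, m)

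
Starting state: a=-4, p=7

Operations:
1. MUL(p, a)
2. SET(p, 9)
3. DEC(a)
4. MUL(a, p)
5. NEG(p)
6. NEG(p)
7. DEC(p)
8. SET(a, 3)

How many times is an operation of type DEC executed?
2

Counting DEC operations:
Step 3: DEC(a) ← DEC
Step 7: DEC(p) ← DEC
Total: 2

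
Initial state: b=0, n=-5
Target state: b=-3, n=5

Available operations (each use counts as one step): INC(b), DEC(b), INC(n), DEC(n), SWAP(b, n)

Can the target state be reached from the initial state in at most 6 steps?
No

The target state cannot be reached within 6 steps.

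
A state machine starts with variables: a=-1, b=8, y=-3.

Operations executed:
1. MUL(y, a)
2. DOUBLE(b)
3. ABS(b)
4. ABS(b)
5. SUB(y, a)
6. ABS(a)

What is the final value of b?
b = 16

Tracing execution:
Step 1: MUL(y, a) → b = 8
Step 2: DOUBLE(b) → b = 16
Step 3: ABS(b) → b = 16
Step 4: ABS(b) → b = 16
Step 5: SUB(y, a) → b = 16
Step 6: ABS(a) → b = 16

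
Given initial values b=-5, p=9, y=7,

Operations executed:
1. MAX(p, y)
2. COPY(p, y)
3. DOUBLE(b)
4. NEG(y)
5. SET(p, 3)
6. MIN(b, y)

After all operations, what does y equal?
y = -7

Tracing execution:
Step 1: MAX(p, y) → y = 7
Step 2: COPY(p, y) → y = 7
Step 3: DOUBLE(b) → y = 7
Step 4: NEG(y) → y = -7
Step 5: SET(p, 3) → y = -7
Step 6: MIN(b, y) → y = -7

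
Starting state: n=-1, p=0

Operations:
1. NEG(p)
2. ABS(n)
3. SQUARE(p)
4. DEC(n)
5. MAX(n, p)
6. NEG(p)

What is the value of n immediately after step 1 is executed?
n = -1

Tracing n through execution:
Initial: n = -1
After step 1 (NEG(p)): n = -1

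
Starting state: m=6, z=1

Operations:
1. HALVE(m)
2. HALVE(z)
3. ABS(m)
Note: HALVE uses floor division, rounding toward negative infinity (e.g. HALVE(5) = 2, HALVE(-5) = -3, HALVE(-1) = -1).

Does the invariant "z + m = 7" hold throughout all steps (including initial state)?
No, violated after step 1

The invariant is violated after step 1.

State at each step:
Initial: m=6, z=1
After step 1: m=3, z=1
After step 2: m=3, z=0
After step 3: m=3, z=0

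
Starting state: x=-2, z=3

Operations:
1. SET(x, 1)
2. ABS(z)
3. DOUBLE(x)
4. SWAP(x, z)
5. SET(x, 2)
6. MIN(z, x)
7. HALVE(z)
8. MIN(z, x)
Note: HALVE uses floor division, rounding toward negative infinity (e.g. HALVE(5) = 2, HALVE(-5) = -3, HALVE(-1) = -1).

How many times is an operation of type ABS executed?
1

Counting ABS operations:
Step 2: ABS(z) ← ABS
Total: 1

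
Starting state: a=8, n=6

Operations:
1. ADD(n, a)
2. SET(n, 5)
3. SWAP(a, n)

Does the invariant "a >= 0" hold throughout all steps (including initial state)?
Yes

The invariant holds at every step.

State at each step:
Initial: a=8, n=6
After step 1: a=8, n=14
After step 2: a=8, n=5
After step 3: a=5, n=8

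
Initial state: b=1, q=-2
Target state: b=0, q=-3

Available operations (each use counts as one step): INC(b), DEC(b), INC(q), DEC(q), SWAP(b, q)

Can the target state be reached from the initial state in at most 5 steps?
Yes

Path (2 steps): DEC(b) → DEC(q)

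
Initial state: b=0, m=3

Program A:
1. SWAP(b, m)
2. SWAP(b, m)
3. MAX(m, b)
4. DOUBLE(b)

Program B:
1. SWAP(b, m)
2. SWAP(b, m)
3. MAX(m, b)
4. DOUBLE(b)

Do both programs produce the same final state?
Yes

Program A final state: b=0, m=3
Program B final state: b=0, m=3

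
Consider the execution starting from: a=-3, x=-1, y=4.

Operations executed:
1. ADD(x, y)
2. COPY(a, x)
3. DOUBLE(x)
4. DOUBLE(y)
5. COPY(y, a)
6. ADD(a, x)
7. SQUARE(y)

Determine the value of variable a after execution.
a = 9

Tracing execution:
Step 1: ADD(x, y) → a = -3
Step 2: COPY(a, x) → a = 3
Step 3: DOUBLE(x) → a = 3
Step 4: DOUBLE(y) → a = 3
Step 5: COPY(y, a) → a = 3
Step 6: ADD(a, x) → a = 9
Step 7: SQUARE(y) → a = 9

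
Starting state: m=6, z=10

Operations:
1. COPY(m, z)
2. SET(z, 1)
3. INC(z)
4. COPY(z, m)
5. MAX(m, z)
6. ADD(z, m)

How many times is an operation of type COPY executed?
2

Counting COPY operations:
Step 1: COPY(m, z) ← COPY
Step 4: COPY(z, m) ← COPY
Total: 2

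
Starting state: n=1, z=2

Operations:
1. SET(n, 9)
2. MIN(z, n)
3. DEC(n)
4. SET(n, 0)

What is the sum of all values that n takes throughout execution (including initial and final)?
27

Values of n at each step:
Initial: n = 1
After step 1: n = 9
After step 2: n = 9
After step 3: n = 8
After step 4: n = 0
Sum = 1 + 9 + 9 + 8 + 0 = 27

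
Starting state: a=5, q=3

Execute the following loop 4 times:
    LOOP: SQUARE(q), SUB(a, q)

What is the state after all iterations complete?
a=-43053367, q=43046721

Iteration trace:
Start: a=5, q=3
After iteration 1: a=-4, q=9
After iteration 2: a=-85, q=81
After iteration 3: a=-6646, q=6561
After iteration 4: a=-43053367, q=43046721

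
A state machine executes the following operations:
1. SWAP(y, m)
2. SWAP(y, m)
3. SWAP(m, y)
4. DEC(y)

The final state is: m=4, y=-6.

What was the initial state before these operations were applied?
m=-5, y=4

Working backwards:
Final state: m=4, y=-6
Before step 4 (DEC(y)): m=4, y=-5
Before step 3 (SWAP(m, y)): m=-5, y=4
Before step 2 (SWAP(y, m)): m=4, y=-5
Before step 1 (SWAP(y, m)): m=-5, y=4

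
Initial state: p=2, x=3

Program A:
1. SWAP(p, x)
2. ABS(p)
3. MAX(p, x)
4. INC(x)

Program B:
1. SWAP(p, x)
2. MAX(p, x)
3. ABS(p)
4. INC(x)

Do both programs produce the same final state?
Yes

Program A final state: p=3, x=3
Program B final state: p=3, x=3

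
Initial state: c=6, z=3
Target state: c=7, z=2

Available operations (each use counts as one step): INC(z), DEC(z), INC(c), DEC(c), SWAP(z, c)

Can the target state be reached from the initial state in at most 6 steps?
Yes

Path (2 steps): DEC(z) → INC(c)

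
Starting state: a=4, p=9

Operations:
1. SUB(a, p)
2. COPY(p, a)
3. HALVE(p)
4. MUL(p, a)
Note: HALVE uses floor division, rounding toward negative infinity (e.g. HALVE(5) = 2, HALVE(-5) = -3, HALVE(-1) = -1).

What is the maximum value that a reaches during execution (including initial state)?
4

Values of a at each step:
Initial: a = 4 ← maximum
After step 1: a = -5
After step 2: a = -5
After step 3: a = -5
After step 4: a = -5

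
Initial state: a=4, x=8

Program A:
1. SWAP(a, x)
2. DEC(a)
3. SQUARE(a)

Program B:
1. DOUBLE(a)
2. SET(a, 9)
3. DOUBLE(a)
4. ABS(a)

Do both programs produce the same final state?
No

Program A final state: a=49, x=4
Program B final state: a=18, x=8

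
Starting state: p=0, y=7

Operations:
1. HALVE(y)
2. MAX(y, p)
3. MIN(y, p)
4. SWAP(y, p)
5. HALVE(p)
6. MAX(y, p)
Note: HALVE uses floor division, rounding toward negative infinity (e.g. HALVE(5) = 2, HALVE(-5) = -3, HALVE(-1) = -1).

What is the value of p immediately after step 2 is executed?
p = 0

Tracing p through execution:
Initial: p = 0
After step 1 (HALVE(y)): p = 0
After step 2 (MAX(y, p)): p = 0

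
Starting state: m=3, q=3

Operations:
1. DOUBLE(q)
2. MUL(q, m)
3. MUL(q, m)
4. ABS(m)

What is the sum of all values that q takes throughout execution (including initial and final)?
135

Values of q at each step:
Initial: q = 3
After step 1: q = 6
After step 2: q = 18
After step 3: q = 54
After step 4: q = 54
Sum = 3 + 6 + 18 + 54 + 54 = 135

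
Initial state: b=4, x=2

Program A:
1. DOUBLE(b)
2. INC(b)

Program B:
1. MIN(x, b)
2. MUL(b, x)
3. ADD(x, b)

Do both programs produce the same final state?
No

Program A final state: b=9, x=2
Program B final state: b=8, x=10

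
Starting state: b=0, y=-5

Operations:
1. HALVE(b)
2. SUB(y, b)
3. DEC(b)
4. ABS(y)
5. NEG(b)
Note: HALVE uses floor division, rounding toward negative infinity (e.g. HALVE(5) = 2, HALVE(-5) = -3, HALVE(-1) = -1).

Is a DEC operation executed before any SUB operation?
No

First DEC: step 3
First SUB: step 2
Since 3 > 2, SUB comes first.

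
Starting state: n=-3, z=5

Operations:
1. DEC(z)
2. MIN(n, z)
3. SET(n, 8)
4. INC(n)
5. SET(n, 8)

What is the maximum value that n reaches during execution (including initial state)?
9

Values of n at each step:
Initial: n = -3
After step 1: n = -3
After step 2: n = -3
After step 3: n = 8
After step 4: n = 9 ← maximum
After step 5: n = 8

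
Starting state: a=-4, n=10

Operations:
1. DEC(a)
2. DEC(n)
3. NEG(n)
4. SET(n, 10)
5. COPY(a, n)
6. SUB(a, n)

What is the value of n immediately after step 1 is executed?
n = 10

Tracing n through execution:
Initial: n = 10
After step 1 (DEC(a)): n = 10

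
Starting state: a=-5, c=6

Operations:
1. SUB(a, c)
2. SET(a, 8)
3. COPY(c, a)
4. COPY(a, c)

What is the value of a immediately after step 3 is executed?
a = 8

Tracing a through execution:
Initial: a = -5
After step 1 (SUB(a, c)): a = -11
After step 2 (SET(a, 8)): a = 8
After step 3 (COPY(c, a)): a = 8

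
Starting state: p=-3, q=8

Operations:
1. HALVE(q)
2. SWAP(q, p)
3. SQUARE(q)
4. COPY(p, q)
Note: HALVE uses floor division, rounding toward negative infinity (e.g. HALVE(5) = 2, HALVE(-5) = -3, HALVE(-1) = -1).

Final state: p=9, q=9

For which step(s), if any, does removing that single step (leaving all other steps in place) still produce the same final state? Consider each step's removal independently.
Step(s) 1

Testing removal of each single step:
Without step 1: final = p=9, q=9 (same)
Without step 2: final = p=16, q=16 (different)
Without step 3: final = p=-3, q=-3 (different)
Without step 4: final = p=4, q=9 (different)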